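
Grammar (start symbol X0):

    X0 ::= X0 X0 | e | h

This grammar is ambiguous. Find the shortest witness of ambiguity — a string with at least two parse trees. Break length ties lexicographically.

e e e

length 1: no string has ≥2 trees
length 2: no string has ≥2 trees
length 3: e e e has 2 parse trees

Two derivations of e e e:
  X0 ⇒ X0 X0 ⇒ X0 X0 X0 ⇒ e X0 X0 ⇒ e e X0 ⇒ e e e
  X0 ⇒ X0 X0 ⇒ e X0 ⇒ e X0 X0 ⇒ e e X0 ⇒ e e e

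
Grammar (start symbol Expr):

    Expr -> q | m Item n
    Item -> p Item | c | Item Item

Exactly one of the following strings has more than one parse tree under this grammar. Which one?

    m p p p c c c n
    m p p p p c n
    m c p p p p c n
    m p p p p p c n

m p p p c c c n

m p p p c c c n: 14 trees
m p p p p c n: 1 tree
m c p p p p c n: 1 tree
m p p p p p c n: 1 tree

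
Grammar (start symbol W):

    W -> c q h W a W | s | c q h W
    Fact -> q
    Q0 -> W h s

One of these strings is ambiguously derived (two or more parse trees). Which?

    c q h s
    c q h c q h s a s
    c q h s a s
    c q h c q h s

c q h s: 1 tree
c q h c q h s a s: 2 trees
c q h s a s: 1 tree
c q h c q h s: 1 tree

c q h c q h s a s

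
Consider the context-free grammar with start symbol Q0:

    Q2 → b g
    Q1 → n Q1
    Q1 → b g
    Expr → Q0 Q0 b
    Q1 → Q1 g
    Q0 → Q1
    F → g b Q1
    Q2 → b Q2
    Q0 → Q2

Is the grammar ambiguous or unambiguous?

Witness: b g

Derivation 1: Q0 ⇒ Q1 ⇒ b g
Derivation 2: Q0 ⇒ Q2 ⇒ b g

Two distinct leftmost derivations for the same string.

Ambiguous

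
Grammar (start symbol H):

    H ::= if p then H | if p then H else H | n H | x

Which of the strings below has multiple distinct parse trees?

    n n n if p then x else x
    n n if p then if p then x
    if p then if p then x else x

if p then if p then x else x

n n n if p then x else x: 1 tree
n n if p then if p then x: 1 tree
if p then if p then x else x: 2 trees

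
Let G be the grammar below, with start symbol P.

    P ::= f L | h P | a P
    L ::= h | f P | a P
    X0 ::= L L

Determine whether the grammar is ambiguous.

Unambiguous

(X0 is unreachable from P, so its rules don't affect L(P).) The reachable rules are right-linear with at most one rule per (nonterminal, next-terminal) pair. Each input token forces the next rule, so parsing is deterministic.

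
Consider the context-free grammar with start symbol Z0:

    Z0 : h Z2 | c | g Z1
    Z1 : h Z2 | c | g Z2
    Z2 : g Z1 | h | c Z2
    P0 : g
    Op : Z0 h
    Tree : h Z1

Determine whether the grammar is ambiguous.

Unambiguous

Only Z0, Z1, Z2 are reachable from Z0; ignoring the rest: Restricted to the reachable nonterminals, every rule has the form A → t or A → t B, and no two rules for the same A share a first terminal. The grammar encodes a DFA — one run per string.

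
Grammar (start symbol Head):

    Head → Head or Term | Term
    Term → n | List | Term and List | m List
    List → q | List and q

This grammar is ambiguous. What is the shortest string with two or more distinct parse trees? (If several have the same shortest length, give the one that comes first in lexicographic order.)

q and q

length 1: no string has ≥2 trees
length 2: no string has ≥2 trees
length 3: q and q has 2 parse trees

Two derivations of q and q:
  Head ⇒ Term ⇒ List ⇒ List and q ⇒ q and q
  Head ⇒ Term ⇒ Term and List ⇒ List and List ⇒ q and List ⇒ q and q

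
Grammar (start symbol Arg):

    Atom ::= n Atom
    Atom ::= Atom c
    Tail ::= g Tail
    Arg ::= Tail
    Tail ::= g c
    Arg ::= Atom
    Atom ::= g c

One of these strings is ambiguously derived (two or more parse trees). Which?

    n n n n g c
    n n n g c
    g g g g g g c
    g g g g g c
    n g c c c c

n n n n g c: 1 tree
n n n g c: 1 tree
g g g g g g c: 1 tree
g g g g g c: 1 tree
n g c c c c: 4 trees

n g c c c c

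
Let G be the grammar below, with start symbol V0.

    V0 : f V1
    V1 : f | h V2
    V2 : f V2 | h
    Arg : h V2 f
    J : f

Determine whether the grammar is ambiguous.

(Arg, J are unreachable from V0, so their rules don't affect L(V0).) The reachable rules are right-linear with at most one rule per (nonterminal, next-terminal) pair. Each input token forces the next rule, so parsing is deterministic.

Unambiguous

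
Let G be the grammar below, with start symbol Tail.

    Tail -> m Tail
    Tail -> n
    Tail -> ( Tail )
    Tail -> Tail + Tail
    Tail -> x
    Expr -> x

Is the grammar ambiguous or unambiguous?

Witness: m n + n

Derivation 1: Tail ⇒ m Tail ⇒ m Tail + Tail ⇒ m n + Tail ⇒ m n + n
Derivation 2: Tail ⇒ Tail + Tail ⇒ m Tail + Tail ⇒ m n + Tail ⇒ m n + n

Two distinct leftmost derivations for the same string.

Ambiguous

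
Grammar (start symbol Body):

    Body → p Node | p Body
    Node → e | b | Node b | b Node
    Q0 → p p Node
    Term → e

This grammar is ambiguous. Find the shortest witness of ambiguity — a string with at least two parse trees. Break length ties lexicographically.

length 2: no string has ≥2 trees
length 3: p b b has 2 parse trees

Two derivations of p b b:
  Body ⇒ p Node ⇒ p Node b ⇒ p b b
  Body ⇒ p Node ⇒ p b Node ⇒ p b b

p b b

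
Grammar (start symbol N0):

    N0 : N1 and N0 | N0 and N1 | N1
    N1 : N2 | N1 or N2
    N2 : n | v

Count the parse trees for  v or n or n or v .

Parse trees for v or n or n or v:
  [N0 [N1 [N1 [N1 [N1 [N2 v]] or [N2 n]] or [N2 n]] or [N2 v]]]

1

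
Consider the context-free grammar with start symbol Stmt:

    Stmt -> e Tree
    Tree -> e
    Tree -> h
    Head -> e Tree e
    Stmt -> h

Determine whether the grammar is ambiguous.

(Head is unreachable from Stmt, so its rules don't affect L(Stmt).) Each reachable nonterminal has at most one production per leading terminal, and all productions are right-linear; the derivation is determined token-by-token.

Unambiguous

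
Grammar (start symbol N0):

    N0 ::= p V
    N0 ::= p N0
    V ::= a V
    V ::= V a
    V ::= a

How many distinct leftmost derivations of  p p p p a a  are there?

2

Parse trees for p p p p a a:
  [N0 p [N0 p [N0 p [N0 p [V a [V a]]]]]]
  [N0 p [N0 p [N0 p [N0 p [V [V a] a]]]]]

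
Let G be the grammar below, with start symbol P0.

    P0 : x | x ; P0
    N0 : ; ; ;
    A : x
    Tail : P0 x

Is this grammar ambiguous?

Unambiguous

(N0, A, Tail are unreachable from P0, so their rules don't affect L(P0).) Right-recursive list with a separator: after each atom, whether the separator follows determines the rule. One parse per string.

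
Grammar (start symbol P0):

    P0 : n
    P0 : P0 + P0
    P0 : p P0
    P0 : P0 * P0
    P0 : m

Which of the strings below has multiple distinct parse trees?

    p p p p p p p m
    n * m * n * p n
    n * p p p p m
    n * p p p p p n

n * m * n * p n

p p p p p p p m: 1 tree
n * m * n * p n: 5 trees
n * p p p p m: 1 tree
n * p p p p p n: 1 tree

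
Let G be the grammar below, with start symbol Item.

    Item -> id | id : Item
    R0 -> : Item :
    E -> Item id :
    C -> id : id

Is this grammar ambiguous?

Unambiguous

Only Item is reachable from Item; ignoring the rest: The reachable grammar is A → atom sep A | atom. Each atom is followed by either the separator (recurse) or end-of-string (stop) — no choice point.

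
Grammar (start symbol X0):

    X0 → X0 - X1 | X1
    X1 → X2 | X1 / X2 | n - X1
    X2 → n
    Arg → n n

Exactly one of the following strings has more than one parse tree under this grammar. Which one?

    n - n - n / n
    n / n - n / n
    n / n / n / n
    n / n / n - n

n - n - n / n: 7 trees
n / n - n / n: 1 tree
n / n / n / n: 1 tree
n / n / n - n: 1 tree

n - n - n / n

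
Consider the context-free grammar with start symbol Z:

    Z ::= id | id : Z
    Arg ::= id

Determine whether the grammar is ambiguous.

Unambiguous

(Arg is unreachable from Z, so its rules don't affect L(Z).) The reachable grammar is A → atom sep A | atom. Each atom is followed by either the separator (recurse) or end-of-string (stop) — no choice point.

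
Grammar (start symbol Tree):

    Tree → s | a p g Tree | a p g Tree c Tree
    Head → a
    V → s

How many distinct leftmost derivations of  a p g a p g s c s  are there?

Parse trees for a p g a p g s c s:
  [Tree a p g [Tree a p g [Tree s] c [Tree s]]]
  [Tree a p g [Tree a p g [Tree s]] c [Tree s]]

2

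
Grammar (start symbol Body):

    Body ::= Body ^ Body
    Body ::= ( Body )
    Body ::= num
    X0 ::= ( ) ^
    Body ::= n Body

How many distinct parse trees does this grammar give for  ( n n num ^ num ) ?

3

Parse trees for ( n n num ^ num ):
  [Body ( [Body [Body n [Body n [Body num]]] ^ [Body num]] )]
  [Body ( [Body n [Body [Body n [Body num]] ^ [Body num]]] )]
  [Body ( [Body n [Body n [Body [Body num] ^ [Body num]]]] )]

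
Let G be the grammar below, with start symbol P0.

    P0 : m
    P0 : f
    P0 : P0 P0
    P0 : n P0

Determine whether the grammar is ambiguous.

Ambiguous

Witness: f f f

Derivation 1: P0 ⇒ P0 P0 ⇒ f P0 ⇒ f P0 P0 ⇒ f f P0 ⇒ f f f
Derivation 2: P0 ⇒ P0 P0 ⇒ P0 P0 P0 ⇒ f P0 P0 ⇒ f f P0 ⇒ f f f

Two distinct leftmost derivations for the same string.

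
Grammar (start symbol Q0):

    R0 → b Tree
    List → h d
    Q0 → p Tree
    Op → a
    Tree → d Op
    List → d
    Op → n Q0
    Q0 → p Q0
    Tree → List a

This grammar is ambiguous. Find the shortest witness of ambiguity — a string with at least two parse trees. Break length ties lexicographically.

p d a

length 3: p d a has 2 parse trees

Two derivations of p d a:
  Q0 ⇒ p Tree ⇒ p d Op ⇒ p d a
  Q0 ⇒ p Tree ⇒ p List a ⇒ p d a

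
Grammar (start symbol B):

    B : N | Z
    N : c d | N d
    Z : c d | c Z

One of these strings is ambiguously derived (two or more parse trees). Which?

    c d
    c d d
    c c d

c d

c d: 2 trees
c d d: 1 tree
c c d: 1 tree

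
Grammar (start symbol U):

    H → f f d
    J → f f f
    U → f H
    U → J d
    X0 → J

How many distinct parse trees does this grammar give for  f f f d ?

Parse trees for f f f d:
  [U f [H f f d]]
  [U [J f f f] d]

2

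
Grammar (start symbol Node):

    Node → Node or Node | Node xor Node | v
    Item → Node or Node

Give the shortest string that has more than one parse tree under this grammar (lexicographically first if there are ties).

v or v or v

length 1: no string has ≥2 trees
length 3: no string has ≥2 trees
length 5: v or v or v has 2 parse trees

Two derivations of v or v or v:
  Node ⇒ Node or Node ⇒ Node or Node or Node ⇒ v or Node or Node ⇒ v or v or Node ⇒ v or v or v
  Node ⇒ Node or Node ⇒ v or Node ⇒ v or Node or Node ⇒ v or v or Node ⇒ v or v or v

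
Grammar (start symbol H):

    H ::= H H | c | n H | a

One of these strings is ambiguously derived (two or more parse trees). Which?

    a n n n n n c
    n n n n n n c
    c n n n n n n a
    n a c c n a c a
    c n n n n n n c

a n n n n n c: 1 tree
n n n n n n c: 1 tree
c n n n n n n a: 1 tree
n a c c n a c a: 202 trees
c n n n n n n c: 1 tree

n a c c n a c a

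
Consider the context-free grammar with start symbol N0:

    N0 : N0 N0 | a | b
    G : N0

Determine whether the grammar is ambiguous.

Ambiguous

Witness: a a a

Derivation 1: N0 ⇒ N0 N0 ⇒ N0 N0 N0 ⇒ a N0 N0 ⇒ a a N0 ⇒ a a a
Derivation 2: N0 ⇒ N0 N0 ⇒ a N0 ⇒ a N0 N0 ⇒ a a N0 ⇒ a a a

Two distinct leftmost derivations for the same string.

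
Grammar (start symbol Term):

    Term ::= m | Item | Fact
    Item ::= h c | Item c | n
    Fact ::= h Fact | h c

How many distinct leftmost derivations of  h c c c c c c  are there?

1

Parse trees for h c c c c c c:
  [Term [Item [Item [Item [Item [Item [Item h c] c] c] c] c] c]]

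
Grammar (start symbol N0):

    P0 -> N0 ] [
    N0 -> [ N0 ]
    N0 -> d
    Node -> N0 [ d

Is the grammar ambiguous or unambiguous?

Unambiguous

(P0, Node are unreachable from N0, so their rules don't affect L(N0).) L(N0) is { openⁿ atom closeⁿ : n ≥ 0 }. The bracket depth fixes n, and the derivation is forced at every step.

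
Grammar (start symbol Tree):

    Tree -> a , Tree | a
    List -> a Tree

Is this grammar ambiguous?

Unambiguous

(List is unreachable from Tree, so its rules don't affect L(Tree).) The reachable grammar is A → atom sep A | atom. Each atom is followed by either the separator (recurse) or end-of-string (stop) — no choice point.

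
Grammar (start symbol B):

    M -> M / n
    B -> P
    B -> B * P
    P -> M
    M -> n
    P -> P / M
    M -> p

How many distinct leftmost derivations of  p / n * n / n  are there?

Parse trees for p / n * n / n:
  [B [B [P [M [M p] / n]]] * [P [M [M n] / n]]]
  [B [B [P [M [M p] / n]]] * [P [P [M n]] / [M n]]]
  [B [B [P [P [M p]] / [M n]]] * [P [M [M n] / n]]]
  [B [B [P [P [M p]] / [M n]]] * [P [P [M n]] / [M n]]]

4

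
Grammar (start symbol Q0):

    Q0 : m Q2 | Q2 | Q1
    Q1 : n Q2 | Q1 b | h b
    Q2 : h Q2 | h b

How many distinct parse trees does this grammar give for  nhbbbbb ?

1

Parse trees for nhbbbbb:
  [Q0 [Q1 [Q1 [Q1 [Q1 [Q1 n [Q2 h b]] b] b] b] b]]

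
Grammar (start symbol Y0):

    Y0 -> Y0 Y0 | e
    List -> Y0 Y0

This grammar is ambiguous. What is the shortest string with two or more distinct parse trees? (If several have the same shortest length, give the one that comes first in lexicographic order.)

e e e

length 1: no string has ≥2 trees
length 2: no string has ≥2 trees
length 3: e e e has 2 parse trees

Two derivations of e e e:
  Y0 ⇒ Y0 Y0 ⇒ Y0 Y0 Y0 ⇒ e Y0 Y0 ⇒ e e Y0 ⇒ e e e
  Y0 ⇒ Y0 Y0 ⇒ e Y0 ⇒ e Y0 Y0 ⇒ e e Y0 ⇒ e e e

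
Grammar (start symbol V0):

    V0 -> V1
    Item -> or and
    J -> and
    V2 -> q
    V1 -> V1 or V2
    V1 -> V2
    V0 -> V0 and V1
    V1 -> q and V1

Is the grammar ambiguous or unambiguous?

Ambiguous

Witness: q and q

Derivation 1: V0 ⇒ V1 ⇒ q and V1 ⇒ q and V2 ⇒ q and q
Derivation 2: V0 ⇒ V0 and V1 ⇒ V1 and V1 ⇒ V2 and V1 ⇒ q and V1 ⇒ q and V2 ⇒ q and q

Two distinct leftmost derivations for the same string.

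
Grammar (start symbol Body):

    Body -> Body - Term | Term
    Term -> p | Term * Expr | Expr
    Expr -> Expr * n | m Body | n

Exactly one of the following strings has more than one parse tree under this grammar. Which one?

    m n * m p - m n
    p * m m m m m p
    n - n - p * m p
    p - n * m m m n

m n * m p - m n

m n * m p - m n: 5 trees
p * m m m m m p: 1 tree
n - n - p * m p: 1 tree
p - n * m m m n: 1 tree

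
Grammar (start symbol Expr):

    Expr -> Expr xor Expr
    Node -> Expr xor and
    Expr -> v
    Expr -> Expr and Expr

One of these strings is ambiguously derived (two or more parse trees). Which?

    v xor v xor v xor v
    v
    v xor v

v xor v xor v xor v

v xor v xor v xor v: 5 trees
v: 1 tree
v xor v: 1 tree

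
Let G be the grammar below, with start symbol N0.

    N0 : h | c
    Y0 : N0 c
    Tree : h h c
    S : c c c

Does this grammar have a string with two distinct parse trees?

Unambiguous

(Y0, Tree, S are unreachable from N0, so their rules don't affect L(N0).) Each reachable nonterminal has at most one production per leading terminal, and all productions are right-linear; the derivation is determined token-by-token.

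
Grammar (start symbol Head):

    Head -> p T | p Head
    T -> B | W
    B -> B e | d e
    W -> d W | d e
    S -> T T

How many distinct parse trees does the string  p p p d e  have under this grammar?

Parse trees for p p p d e:
  [Head p [Head p [Head p [T [B d e]]]]]
  [Head p [Head p [Head p [T [W d e]]]]]

2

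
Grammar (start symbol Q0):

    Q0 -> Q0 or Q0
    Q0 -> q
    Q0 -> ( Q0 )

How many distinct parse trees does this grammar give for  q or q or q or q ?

5

Parse trees for q or q or q or q:
  [Q0 [Q0 q] or [Q0 [Q0 q] or [Q0 [Q0 q] or [Q0 q]]]]
  [Q0 [Q0 q] or [Q0 [Q0 [Q0 q] or [Q0 q]] or [Q0 q]]]
  [Q0 [Q0 [Q0 q] or [Q0 q]] or [Q0 [Q0 q] or [Q0 q]]]
  [Q0 [Q0 [Q0 q] or [Q0 [Q0 q] or [Q0 q]]] or [Q0 q]]
  [Q0 [Q0 [Q0 [Q0 q] or [Q0 q]] or [Q0 q]] or [Q0 q]]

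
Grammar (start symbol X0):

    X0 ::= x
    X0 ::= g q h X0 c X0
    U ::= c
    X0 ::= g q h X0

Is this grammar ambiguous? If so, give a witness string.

Witness: g q h g q h x c x

Derivation 1: X0 ⇒ g q h X0 c X0 ⇒ g q h g q h X0 c X0 ⇒ g q h g q h x c X0 ⇒ g q h g q h x c x
Derivation 2: X0 ⇒ g q h X0 ⇒ g q h g q h X0 c X0 ⇒ g q h g q h x c X0 ⇒ g q h g q h x c x

Two distinct leftmost derivations for the same string.

Ambiguous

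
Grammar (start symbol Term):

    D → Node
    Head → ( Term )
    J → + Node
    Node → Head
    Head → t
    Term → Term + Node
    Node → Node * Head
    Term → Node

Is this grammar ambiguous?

Unambiguous

(D, J are unreachable from Term, so their rules don't affect L(Term).) Term → Term + Node | Node  ;  Node → Node * Head | Head  — a left-associative chain with Head at the bottom. Each string factors uniquely by precedence.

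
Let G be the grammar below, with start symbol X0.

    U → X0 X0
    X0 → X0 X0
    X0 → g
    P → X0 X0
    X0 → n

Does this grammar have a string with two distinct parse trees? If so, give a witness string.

Witness: g g g

Derivation 1: X0 ⇒ X0 X0 ⇒ X0 X0 X0 ⇒ g X0 X0 ⇒ g g X0 ⇒ g g g
Derivation 2: X0 ⇒ X0 X0 ⇒ g X0 ⇒ g X0 X0 ⇒ g g X0 ⇒ g g g

Two distinct leftmost derivations for the same string.

Ambiguous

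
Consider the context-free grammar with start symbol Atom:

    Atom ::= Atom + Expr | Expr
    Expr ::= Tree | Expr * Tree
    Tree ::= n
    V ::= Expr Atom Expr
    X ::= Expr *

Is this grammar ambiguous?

(V, X are unreachable from Atom, so their rules don't affect L(Atom).) The grammar is stratified — Atom handles '+' (left-recursive), Expr handles '*', Tree atoms. Each operator has a fixed associativity and precedence level, so every string has one parse.

Unambiguous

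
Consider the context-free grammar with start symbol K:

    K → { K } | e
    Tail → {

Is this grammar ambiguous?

(Tail is unreachable from K, so its rules don't affect L(K).) L(K) is { openⁿ atom closeⁿ : n ≥ 0 }. The bracket depth fixes n, and the derivation is forced at every step.

Unambiguous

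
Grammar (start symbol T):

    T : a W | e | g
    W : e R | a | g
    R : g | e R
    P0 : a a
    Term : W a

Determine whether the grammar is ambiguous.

Only T, W, R are reachable from T; ignoring the rest: The reachable rules are right-linear with at most one rule per (nonterminal, next-terminal) pair. Each input token forces the next rule, so parsing is deterministic.

Unambiguous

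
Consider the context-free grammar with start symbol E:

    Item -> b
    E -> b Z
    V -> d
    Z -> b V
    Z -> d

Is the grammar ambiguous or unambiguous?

(Item is unreachable from E, so its rules don't affect L(E).) Restricted to the reachable nonterminals, every rule has the form A → t or A → t B, and no two rules for the same A share a first terminal. The grammar encodes a DFA — one run per string.

Unambiguous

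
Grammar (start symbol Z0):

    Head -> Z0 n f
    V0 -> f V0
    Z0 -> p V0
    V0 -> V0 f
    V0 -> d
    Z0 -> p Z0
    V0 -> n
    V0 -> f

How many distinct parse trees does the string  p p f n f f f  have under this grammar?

Parse trees for p p f n f f f:
  [Z0 p [Z0 p [V0 f [V0 [V0 [V0 [V0 n] f] f] f]]]]
  [Z0 p [Z0 p [V0 [V0 f [V0 [V0 [V0 n] f] f]] f]]]
  [Z0 p [Z0 p [V0 [V0 [V0 f [V0 [V0 n] f]] f] f]]]
  [Z0 p [Z0 p [V0 [V0 [V0 [V0 f [V0 n]] f] f] f]]]

4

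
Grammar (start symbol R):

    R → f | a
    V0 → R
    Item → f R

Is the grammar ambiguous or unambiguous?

Only R is reachable from R; ignoring the rest: Each reachable nonterminal has at most one production per leading terminal, and all productions are right-linear; the derivation is determined token-by-token.

Unambiguous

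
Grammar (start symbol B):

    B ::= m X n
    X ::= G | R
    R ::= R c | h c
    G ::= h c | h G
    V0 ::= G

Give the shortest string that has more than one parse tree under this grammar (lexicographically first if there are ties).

m h c n

length 4: m h c n has 2 parse trees

Two derivations of m h c n:
  B ⇒ m X n ⇒ m G n ⇒ m h c n
  B ⇒ m X n ⇒ m R n ⇒ m h c n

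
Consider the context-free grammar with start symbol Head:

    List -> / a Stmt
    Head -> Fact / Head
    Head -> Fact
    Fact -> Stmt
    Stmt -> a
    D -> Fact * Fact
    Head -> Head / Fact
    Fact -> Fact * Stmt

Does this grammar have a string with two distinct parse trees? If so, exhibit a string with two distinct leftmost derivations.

Witness: a / a

Derivation 1: Head ⇒ Fact / Head ⇒ Stmt / Head ⇒ a / Head ⇒ a / Fact ⇒ a / Stmt ⇒ a / a
Derivation 2: Head ⇒ Head / Fact ⇒ Fact / Fact ⇒ Stmt / Fact ⇒ a / Fact ⇒ a / Stmt ⇒ a / a

Two distinct leftmost derivations for the same string.

Ambiguous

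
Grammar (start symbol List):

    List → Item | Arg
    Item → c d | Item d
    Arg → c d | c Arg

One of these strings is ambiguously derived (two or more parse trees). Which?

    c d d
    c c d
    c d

c d

c d d: 1 tree
c c d: 1 tree
c d: 2 trees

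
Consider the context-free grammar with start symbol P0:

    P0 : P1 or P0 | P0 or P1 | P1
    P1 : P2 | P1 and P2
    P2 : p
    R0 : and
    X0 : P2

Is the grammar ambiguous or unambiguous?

Witness: p or p

Derivation 1: P0 ⇒ P1 or P0 ⇒ P2 or P0 ⇒ p or P0 ⇒ p or P1 ⇒ p or P2 ⇒ p or p
Derivation 2: P0 ⇒ P0 or P1 ⇒ P1 or P1 ⇒ P2 or P1 ⇒ p or P1 ⇒ p or P2 ⇒ p or p

Two distinct leftmost derivations for the same string.

Ambiguous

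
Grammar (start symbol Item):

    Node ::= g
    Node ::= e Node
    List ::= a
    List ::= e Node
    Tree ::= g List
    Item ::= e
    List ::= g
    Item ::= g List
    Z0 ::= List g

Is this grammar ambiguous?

(Tree, Z0 are unreachable from Item, so their rules don't affect L(Item).) Restricted to the reachable nonterminals, every rule has the form A → t or A → t B, and no two rules for the same A share a first terminal. The grammar encodes a DFA — one run per string.

Unambiguous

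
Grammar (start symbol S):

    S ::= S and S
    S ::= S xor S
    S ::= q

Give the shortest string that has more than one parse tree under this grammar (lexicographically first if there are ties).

q and q and q

length 1: no string has ≥2 trees
length 3: no string has ≥2 trees
length 5: q and q and q has 2 parse trees

Two derivations of q and q and q:
  S ⇒ S and S ⇒ S and S and S ⇒ q and S and S ⇒ q and q and S ⇒ q and q and q
  S ⇒ S and S ⇒ q and S ⇒ q and S and S ⇒ q and q and S ⇒ q and q and q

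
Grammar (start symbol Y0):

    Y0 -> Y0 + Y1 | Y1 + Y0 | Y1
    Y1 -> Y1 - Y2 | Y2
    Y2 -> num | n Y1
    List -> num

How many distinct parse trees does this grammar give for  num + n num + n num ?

4

Parse trees for num + n num + n num:
  [Y0 [Y0 [Y0 [Y1 [Y2 num]]] + [Y1 [Y2 n [Y1 [Y2 num]]]]] + [Y1 [Y2 n [Y1 [Y2 num]]]]]
  [Y0 [Y0 [Y1 [Y2 num]] + [Y0 [Y1 [Y2 n [Y1 [Y2 num]]]]]] + [Y1 [Y2 n [Y1 [Y2 num]]]]]
  [Y0 [Y1 [Y2 num]] + [Y0 [Y0 [Y1 [Y2 n [Y1 [Y2 num]]]]] + [Y1 [Y2 n [Y1 [Y2 num]]]]]]
  [Y0 [Y1 [Y2 num]] + [Y0 [Y1 [Y2 n [Y1 [Y2 num]]]] + [Y0 [Y1 [Y2 n [Y1 [Y2 num]]]]]]]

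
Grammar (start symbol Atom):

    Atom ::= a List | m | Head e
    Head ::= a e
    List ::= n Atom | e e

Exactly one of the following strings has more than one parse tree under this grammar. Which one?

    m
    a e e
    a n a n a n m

m: 1 tree
a e e: 2 trees
a n a n a n m: 1 tree

a e e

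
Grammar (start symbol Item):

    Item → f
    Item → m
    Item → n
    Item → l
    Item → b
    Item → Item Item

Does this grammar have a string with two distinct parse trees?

Witness: b b b

Derivation 1: Item ⇒ Item Item ⇒ b Item ⇒ b Item Item ⇒ b b Item ⇒ b b b
Derivation 2: Item ⇒ Item Item ⇒ Item Item Item ⇒ b Item Item ⇒ b b Item ⇒ b b b

Two distinct leftmost derivations for the same string.

Ambiguous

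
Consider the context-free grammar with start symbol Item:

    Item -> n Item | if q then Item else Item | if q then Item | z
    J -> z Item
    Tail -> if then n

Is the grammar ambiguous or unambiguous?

Ambiguous

Witness: if q then if q then z else z

Derivation 1: Item ⇒ if q then Item else Item ⇒ if q then if q then Item else Item ⇒ if q then if q then z else Item ⇒ if q then if q then z else z
Derivation 2: Item ⇒ if q then Item ⇒ if q then if q then Item else Item ⇒ if q then if q then z else Item ⇒ if q then if q then z else z

Two distinct leftmost derivations for the same string.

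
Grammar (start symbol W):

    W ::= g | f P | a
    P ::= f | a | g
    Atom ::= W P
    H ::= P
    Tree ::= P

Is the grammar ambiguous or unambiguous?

(Atom, H, Tree are unreachable from W, so their rules don't affect L(W).) The reachable rules are right-linear with at most one rule per (nonterminal, next-terminal) pair. Each input token forces the next rule, so parsing is deterministic.

Unambiguous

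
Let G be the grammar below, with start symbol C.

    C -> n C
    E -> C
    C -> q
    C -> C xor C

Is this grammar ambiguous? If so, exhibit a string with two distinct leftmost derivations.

Ambiguous

Witness: n q xor q

Derivation 1: C ⇒ n C ⇒ n C xor C ⇒ n q xor C ⇒ n q xor q
Derivation 2: C ⇒ C xor C ⇒ n C xor C ⇒ n q xor C ⇒ n q xor q

Two distinct leftmost derivations for the same string.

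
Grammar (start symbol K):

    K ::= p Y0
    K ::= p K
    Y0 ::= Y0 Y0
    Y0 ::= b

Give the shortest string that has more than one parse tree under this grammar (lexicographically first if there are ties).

length 2: no string has ≥2 trees
length 3: no string has ≥2 trees
length 4: p b b b has 2 parse trees

Two derivations of p b b b:
  K ⇒ p Y0 ⇒ p Y0 Y0 ⇒ p Y0 Y0 Y0 ⇒ p b Y0 Y0 ⇒ p b b Y0 ⇒ p b b b
  K ⇒ p Y0 ⇒ p Y0 Y0 ⇒ p b Y0 ⇒ p b Y0 Y0 ⇒ p b b Y0 ⇒ p b b b

p b b b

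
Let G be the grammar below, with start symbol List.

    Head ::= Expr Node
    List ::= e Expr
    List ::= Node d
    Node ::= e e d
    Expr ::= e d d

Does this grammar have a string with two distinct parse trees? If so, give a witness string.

Witness: e e d d

Derivation 1: List ⇒ e Expr ⇒ e e d d
Derivation 2: List ⇒ Node d ⇒ e e d d

Two distinct leftmost derivations for the same string.

Ambiguous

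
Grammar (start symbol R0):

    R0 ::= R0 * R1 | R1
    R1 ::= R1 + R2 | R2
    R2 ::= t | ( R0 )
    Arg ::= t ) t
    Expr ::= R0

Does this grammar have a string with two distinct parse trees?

(Arg, Expr are unreachable from R0, so their rules don't affect L(R0).) This is a standard precedence ladder (R0 over R1 over R2), with each level left-recursive on its own operator ('*' at R0, '+' at R1). That structure is LR(1), hence unambiguous.

Unambiguous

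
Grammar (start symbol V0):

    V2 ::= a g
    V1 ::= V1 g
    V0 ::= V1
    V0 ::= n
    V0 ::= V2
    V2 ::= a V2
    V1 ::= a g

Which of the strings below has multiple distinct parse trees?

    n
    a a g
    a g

n: 1 tree
a a g: 1 tree
a g: 2 trees

a g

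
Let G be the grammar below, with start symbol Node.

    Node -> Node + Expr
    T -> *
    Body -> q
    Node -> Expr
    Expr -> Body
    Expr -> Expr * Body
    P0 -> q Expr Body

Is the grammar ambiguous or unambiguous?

Unambiguous

Only Node, Expr, Body are reachable from Node; ignoring the rest: This is a standard precedence ladder (Node over Expr over Body), with each level left-recursive on its own operator ('+' at Node, '*' at Expr). That structure is LR(1), hence unambiguous.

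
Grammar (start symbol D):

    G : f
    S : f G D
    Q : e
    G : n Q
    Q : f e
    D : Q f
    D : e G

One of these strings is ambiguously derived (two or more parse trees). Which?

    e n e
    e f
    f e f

e f

e n e: 1 tree
e f: 2 trees
f e f: 1 tree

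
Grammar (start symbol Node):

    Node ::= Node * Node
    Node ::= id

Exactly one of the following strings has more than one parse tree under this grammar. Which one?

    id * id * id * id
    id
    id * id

id * id * id * id: 5 trees
id: 1 tree
id * id: 1 tree

id * id * id * id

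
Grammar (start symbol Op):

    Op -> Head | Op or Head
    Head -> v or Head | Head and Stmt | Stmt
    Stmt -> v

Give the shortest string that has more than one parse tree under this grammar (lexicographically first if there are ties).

length 1: no string has ≥2 trees
length 3: v or v has 2 parse trees

Two derivations of v or v:
  Op ⇒ Head ⇒ v or Head ⇒ v or Stmt ⇒ v or v
  Op ⇒ Op or Head ⇒ Head or Head ⇒ Stmt or Head ⇒ v or Head ⇒ v or Stmt ⇒ v or v

v or v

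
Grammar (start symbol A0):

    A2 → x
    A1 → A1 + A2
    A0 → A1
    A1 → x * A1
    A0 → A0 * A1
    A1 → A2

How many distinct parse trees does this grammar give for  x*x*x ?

4

Parse trees for x*x*x:
  [A0 [A1 x * [A1 x * [A1 [A2 x]]]]]
  [A0 [A0 [A1 [A2 x]]] * [A1 x * [A1 [A2 x]]]]
  [A0 [A0 [A1 x * [A1 [A2 x]]]] * [A1 [A2 x]]]
  [A0 [A0 [A0 [A1 [A2 x]]] * [A1 [A2 x]]] * [A1 [A2 x]]]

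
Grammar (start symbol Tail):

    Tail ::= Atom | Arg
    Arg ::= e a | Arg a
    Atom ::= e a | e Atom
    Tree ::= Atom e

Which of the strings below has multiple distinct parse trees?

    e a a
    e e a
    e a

e a a: 1 tree
e e a: 1 tree
e a: 2 trees

e a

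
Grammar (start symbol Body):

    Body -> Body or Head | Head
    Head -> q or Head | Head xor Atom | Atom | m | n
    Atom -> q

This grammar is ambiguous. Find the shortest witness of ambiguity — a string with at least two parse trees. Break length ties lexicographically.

q or m

length 1: no string has ≥2 trees
length 3: q or m has 2 parse trees

Two derivations of q or m:
  Body ⇒ Body or Head ⇒ Head or Head ⇒ Atom or Head ⇒ q or Head ⇒ q or m
  Body ⇒ Head ⇒ q or Head ⇒ q or m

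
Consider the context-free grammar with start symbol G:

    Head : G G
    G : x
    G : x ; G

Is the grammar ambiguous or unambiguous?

Only G is reachable from G; ignoring the rest: Right-recursive list with a separator: after each atom, whether the separator follows determines the rule. One parse per string.

Unambiguous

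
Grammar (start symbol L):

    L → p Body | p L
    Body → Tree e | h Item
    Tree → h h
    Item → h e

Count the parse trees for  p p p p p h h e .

Parse trees for p p p p p h h e:
  [L p [L p [L p [L p [L p [Body [Tree h h] e]]]]]]
  [L p [L p [L p [L p [L p [Body h [Item h e]]]]]]]

2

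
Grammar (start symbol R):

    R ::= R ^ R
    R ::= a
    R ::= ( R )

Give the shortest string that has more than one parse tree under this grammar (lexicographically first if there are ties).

a ^ a ^ a

length 1: no string has ≥2 trees
length 3: no string has ≥2 trees
length 5: a ^ a ^ a has 2 parse trees

Two derivations of a ^ a ^ a:
  R ⇒ R ^ R ⇒ R ^ R ^ R ⇒ a ^ R ^ R ⇒ a ^ a ^ R ⇒ a ^ a ^ a
  R ⇒ R ^ R ⇒ a ^ R ⇒ a ^ R ^ R ⇒ a ^ a ^ R ⇒ a ^ a ^ a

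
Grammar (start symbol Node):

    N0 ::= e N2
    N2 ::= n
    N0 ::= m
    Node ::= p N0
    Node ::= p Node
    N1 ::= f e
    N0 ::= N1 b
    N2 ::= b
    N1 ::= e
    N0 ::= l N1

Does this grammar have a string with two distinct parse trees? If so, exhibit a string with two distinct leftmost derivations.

Ambiguous

Witness: p e b

Derivation 1: Node ⇒ p N0 ⇒ p e N2 ⇒ p e b
Derivation 2: Node ⇒ p N0 ⇒ p N1 b ⇒ p e b

Two distinct leftmost derivations for the same string.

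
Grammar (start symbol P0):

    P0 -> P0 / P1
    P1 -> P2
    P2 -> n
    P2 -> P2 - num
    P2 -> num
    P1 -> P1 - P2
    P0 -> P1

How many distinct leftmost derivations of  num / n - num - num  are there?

Parse trees for num / n - num - num:
  [P0 [P0 [P1 [P2 num]]] / [P1 [P2 [P2 [P2 n] - num] - num]]]
  [P0 [P0 [P1 [P2 num]]] / [P1 [P1 [P2 n]] - [P2 [P2 num] - num]]]
  [P0 [P0 [P1 [P2 num]]] / [P1 [P1 [P2 [P2 n] - num]] - [P2 num]]]
  [P0 [P0 [P1 [P2 num]]] / [P1 [P1 [P1 [P2 n]] - [P2 num]] - [P2 num]]]

4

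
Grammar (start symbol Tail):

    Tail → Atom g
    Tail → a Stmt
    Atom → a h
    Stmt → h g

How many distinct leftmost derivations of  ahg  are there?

Parse trees for ahg:
  [Tail [Atom a h] g]
  [Tail a [Stmt h g]]

2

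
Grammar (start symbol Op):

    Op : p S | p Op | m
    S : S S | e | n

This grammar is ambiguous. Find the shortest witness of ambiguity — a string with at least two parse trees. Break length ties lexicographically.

length 1: no string has ≥2 trees
length 2: no string has ≥2 trees
length 3: no string has ≥2 trees
length 4: p e e e has 2 parse trees

Two derivations of p e e e:
  Op ⇒ p S ⇒ p S S ⇒ p S S S ⇒ p e S S ⇒ p e e S ⇒ p e e e
  Op ⇒ p S ⇒ p S S ⇒ p e S ⇒ p e S S ⇒ p e e S ⇒ p e e e

p e e e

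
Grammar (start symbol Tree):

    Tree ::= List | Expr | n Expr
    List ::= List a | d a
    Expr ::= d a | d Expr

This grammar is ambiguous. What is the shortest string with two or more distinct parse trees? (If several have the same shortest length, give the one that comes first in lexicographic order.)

length 2: d a has 2 parse trees

Two derivations of d a:
  Tree ⇒ List ⇒ d a
  Tree ⇒ Expr ⇒ d a

d a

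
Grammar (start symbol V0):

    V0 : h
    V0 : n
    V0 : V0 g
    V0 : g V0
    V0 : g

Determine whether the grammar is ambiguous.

Witness: g g

Derivation 1: V0 ⇒ V0 g ⇒ g g
Derivation 2: V0 ⇒ g V0 ⇒ g g

Two distinct leftmost derivations for the same string.

Ambiguous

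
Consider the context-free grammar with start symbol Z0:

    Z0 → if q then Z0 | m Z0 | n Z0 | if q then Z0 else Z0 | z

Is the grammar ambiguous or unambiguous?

Ambiguous

Witness: if q then if q then z else z

Derivation 1: Z0 ⇒ if q then Z0 ⇒ if q then if q then Z0 else Z0 ⇒ if q then if q then z else Z0 ⇒ if q then if q then z else z
Derivation 2: Z0 ⇒ if q then Z0 else Z0 ⇒ if q then if q then Z0 else Z0 ⇒ if q then if q then z else Z0 ⇒ if q then if q then z else z

Two distinct leftmost derivations for the same string.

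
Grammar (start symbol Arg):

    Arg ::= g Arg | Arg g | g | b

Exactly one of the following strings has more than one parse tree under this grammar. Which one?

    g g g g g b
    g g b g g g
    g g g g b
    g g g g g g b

g g g g g b: 1 tree
g g b g g g: 10 trees
g g g g b: 1 tree
g g g g g g b: 1 tree

g g b g g g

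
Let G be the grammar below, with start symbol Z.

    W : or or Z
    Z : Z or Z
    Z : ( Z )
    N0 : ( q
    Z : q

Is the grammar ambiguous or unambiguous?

Ambiguous

Witness: q or q or q

Derivation 1: Z ⇒ Z or Z ⇒ Z or Z or Z ⇒ q or Z or Z ⇒ q or q or Z ⇒ q or q or q
Derivation 2: Z ⇒ Z or Z ⇒ q or Z ⇒ q or Z or Z ⇒ q or q or Z ⇒ q or q or q

Two distinct leftmost derivations for the same string.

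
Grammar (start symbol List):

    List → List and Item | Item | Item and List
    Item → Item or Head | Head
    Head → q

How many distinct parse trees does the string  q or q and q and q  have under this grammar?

4

Parse trees for q or q and q and q:
  [List [List [List [Item [Item [Head q]] or [Head q]]] and [Item [Head q]]] and [Item [Head q]]]
  [List [List [Item [Item [Head q]] or [Head q]] and [List [Item [Head q]]]] and [Item [Head q]]]
  [List [Item [Item [Head q]] or [Head q]] and [List [List [Item [Head q]]] and [Item [Head q]]]]
  [List [Item [Item [Head q]] or [Head q]] and [List [Item [Head q]] and [List [Item [Head q]]]]]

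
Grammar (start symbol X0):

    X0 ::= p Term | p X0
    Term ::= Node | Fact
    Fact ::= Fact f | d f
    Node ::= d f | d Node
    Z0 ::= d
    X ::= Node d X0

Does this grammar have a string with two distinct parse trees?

Witness: p d f

Derivation 1: X0 ⇒ p Term ⇒ p Node ⇒ p d f
Derivation 2: X0 ⇒ p Term ⇒ p Fact ⇒ p d f

Two distinct leftmost derivations for the same string.

Ambiguous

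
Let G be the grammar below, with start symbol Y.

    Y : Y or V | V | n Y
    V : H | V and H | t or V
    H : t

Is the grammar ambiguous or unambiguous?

Witness: t or t

Derivation 1: Y ⇒ Y or V ⇒ V or V ⇒ H or V ⇒ t or V ⇒ t or H ⇒ t or t
Derivation 2: Y ⇒ V ⇒ t or V ⇒ t or H ⇒ t or t

Two distinct leftmost derivations for the same string.

Ambiguous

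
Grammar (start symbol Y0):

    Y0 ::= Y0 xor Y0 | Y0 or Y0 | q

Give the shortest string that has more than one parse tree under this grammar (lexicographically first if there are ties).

q or q or q

length 1: no string has ≥2 trees
length 3: no string has ≥2 trees
length 5: q or q or q has 2 parse trees

Two derivations of q or q or q:
  Y0 ⇒ Y0 or Y0 ⇒ Y0 or Y0 or Y0 ⇒ q or Y0 or Y0 ⇒ q or q or Y0 ⇒ q or q or q
  Y0 ⇒ Y0 or Y0 ⇒ q or Y0 ⇒ q or Y0 or Y0 ⇒ q or q or Y0 ⇒ q or q or q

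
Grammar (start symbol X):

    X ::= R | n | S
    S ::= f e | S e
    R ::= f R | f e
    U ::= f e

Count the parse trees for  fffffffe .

Parse trees for fffffffe:
  [X [R f [R f [R f [R f [R f [R f [R f e]]]]]]]]

1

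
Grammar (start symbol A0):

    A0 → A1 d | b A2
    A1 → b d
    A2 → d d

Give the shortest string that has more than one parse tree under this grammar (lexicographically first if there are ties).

length 3: b d d has 2 parse trees

Two derivations of b d d:
  A0 ⇒ A1 d ⇒ b d d
  A0 ⇒ b A2 ⇒ b d d

b d d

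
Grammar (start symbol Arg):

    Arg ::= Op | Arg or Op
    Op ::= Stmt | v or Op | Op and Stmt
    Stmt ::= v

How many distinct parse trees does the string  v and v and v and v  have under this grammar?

Parse trees for v and v and v and v:
  [Arg [Op [Op [Op [Op [Stmt v]] and [Stmt v]] and [Stmt v]] and [Stmt v]]]

1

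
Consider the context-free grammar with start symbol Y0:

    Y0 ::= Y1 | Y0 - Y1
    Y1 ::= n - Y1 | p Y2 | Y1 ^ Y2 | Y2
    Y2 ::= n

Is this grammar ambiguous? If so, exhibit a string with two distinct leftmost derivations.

Witness: n - n

Derivation 1: Y0 ⇒ Y1 ⇒ n - Y1 ⇒ n - Y2 ⇒ n - n
Derivation 2: Y0 ⇒ Y0 - Y1 ⇒ Y1 - Y1 ⇒ Y2 - Y1 ⇒ n - Y1 ⇒ n - Y2 ⇒ n - n

Two distinct leftmost derivations for the same string.

Ambiguous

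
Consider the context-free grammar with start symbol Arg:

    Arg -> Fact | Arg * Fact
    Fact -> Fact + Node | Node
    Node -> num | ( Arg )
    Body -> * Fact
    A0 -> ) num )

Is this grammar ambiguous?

Unambiguous

Only Arg, Fact, Node are reachable from Arg; ignoring the rest: The grammar is stratified — Arg handles '*' (left-recursive), Fact handles '+', Node atoms. Each operator has a fixed associativity and precedence level, so every string has one parse.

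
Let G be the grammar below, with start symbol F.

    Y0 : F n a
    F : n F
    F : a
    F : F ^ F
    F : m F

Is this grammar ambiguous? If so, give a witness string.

Ambiguous

Witness: m a ^ a

Derivation 1: F ⇒ F ^ F ⇒ m F ^ F ⇒ m a ^ F ⇒ m a ^ a
Derivation 2: F ⇒ m F ⇒ m F ^ F ⇒ m a ^ F ⇒ m a ^ a

Two distinct leftmost derivations for the same string.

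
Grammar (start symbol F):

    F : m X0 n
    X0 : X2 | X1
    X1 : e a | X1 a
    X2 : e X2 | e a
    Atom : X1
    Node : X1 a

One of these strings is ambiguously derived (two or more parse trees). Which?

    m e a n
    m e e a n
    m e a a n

m e a n: 2 trees
m e e a n: 1 tree
m e a a n: 1 tree

m e a n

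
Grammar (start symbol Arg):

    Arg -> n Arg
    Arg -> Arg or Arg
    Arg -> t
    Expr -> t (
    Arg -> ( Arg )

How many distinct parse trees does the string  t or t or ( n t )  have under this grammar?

Parse trees for t or t or ( n t ):
  [Arg [Arg t] or [Arg [Arg t] or [Arg ( [Arg n [Arg t]] )]]]
  [Arg [Arg [Arg t] or [Arg t]] or [Arg ( [Arg n [Arg t]] )]]

2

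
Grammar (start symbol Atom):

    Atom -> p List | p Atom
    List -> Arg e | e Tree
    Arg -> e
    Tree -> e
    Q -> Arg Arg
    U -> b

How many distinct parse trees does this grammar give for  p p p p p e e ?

2

Parse trees for p p p p p e e:
  [Atom p [Atom p [Atom p [Atom p [Atom p [List [Arg e] e]]]]]]
  [Atom p [Atom p [Atom p [Atom p [Atom p [List e [Tree e]]]]]]]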